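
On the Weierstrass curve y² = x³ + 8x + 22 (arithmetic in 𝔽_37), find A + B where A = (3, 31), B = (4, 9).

(33, 0)

(3, 31) + (4, 9). λ = (9 - 31)/(4 - 3) ≡ 15/1 mod 37. 1⁻¹ ≡ 1 (mod 37), so λ ≡ 15.
  x = λ² - 3 - 4 = 225 - 7 ≡ 33; y = λ·(3 - 33) - 31 ≡ 0. → (33, 0)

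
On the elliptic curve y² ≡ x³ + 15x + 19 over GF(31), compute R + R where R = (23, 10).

tangent at (23, 10): λ = (3·23² + 15)/(2·10) ≡ 21/20. 20⁻¹ ≡ 14 (mod 31), so λ ≡ 21·14 ≡ 15.
  x = λ² - 23 - 23 = 225 - 46 ≡ 24; y = λ·(23 - 24) - 10 ≡ 6. → (24, 6)

(24, 6)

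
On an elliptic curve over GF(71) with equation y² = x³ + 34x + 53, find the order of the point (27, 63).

2P: tangent at (27, 63): λ = (3·27² + 34)/(2·63) ≡ 20/55. 55⁻¹ ≡ 31 (mod 71), so λ ≡ 20·31 ≡ 52.
  x = λ² - 27 - 27 = 2704 - 54 ≡ 23; y = λ·(27 - 23) - 63 ≡ 3. → (23, 3)
3P: (23, 3) + (27, 63). λ = (63 - 3)/(27 - 23) ≡ 60/4 mod 71. 4⁻¹ ≡ 18 (mod 71), so λ ≡ 15.
  x = λ² - 23 - 27 = 225 - 50 ≡ 33; y = λ·(23 - 33) - 3 ≡ 60. → (33, 60)
4P: (33, 60) + (27, 63). λ = (63 - 60)/(27 - 33) ≡ 3/65 mod 71. 65⁻¹ ≡ 59 (mod 71) since 65·59 = 3835 ≡ 1, so λ ≡ 35.
  x = λ² - 33 - 27 = 1225 - 60 ≡ 29; y = λ·(33 - 29) - 60 ≡ 9. → (29, 9)
5P: (29, 9) + (27, 63). λ = (63 - 9)/(27 - 29) ≡ 54/69 mod 71. 69⁻¹ ≡ 35 (mod 71), so λ ≡ 44.
  x = λ² - 29 - 27 = 1936 - 56 ≡ 34; y = λ·(29 - 34) - 9 ≡ 55. → (34, 55)
6P: (34, 55) + (27, 63). λ = (63 - 55)/(27 - 34) ≡ 8/64 mod 71. 64⁻¹ ≡ 10 (mod 71) since 64·10 = 640 ≡ 1, so λ ≡ 9.
  x = λ² - 34 - 27 = 81 - 61 ≡ 20; y = λ·(34 - 20) - 55 ≡ 0. → (20, 0)
7P: (20, 0) + (27, 63). λ = (63 - 0)/(27 - 20) ≡ 63/7 mod 71. 7⁻¹ ≡ 61 (mod 71), so λ ≡ 9.
  x = λ² - 20 - 27 = 81 - 47 ≡ 34; y = λ·(20 - 34) - 0 ≡ 16. → (34, 16)
8P: (34, 16) + (27, 63). λ = (63 - 16)/(27 - 34) ≡ 47/64 mod 71. 64⁻¹ ≡ 10 (mod 71), so λ ≡ 44.
  x = λ² - 34 - 27 = 1936 - 61 ≡ 29; y = λ·(34 - 29) - 16 ≡ 62. → (29, 62)
9P: (29, 62) + (27, 63). λ = (63 - 62)/(27 - 29) ≡ 1/69 mod 71. 69⁻¹ ≡ 35 (mod 71) since 69·35 = 2415 ≡ 1, so λ ≡ 35.
  x = λ² - 29 - 27 = 1225 - 56 ≡ 33; y = λ·(29 - 33) - 62 ≡ 11. → (33, 11)
10P: (33, 11) + (27, 63). λ = (63 - 11)/(27 - 33) ≡ 52/65 mod 71. 65⁻¹ ≡ 59 (mod 71), so λ ≡ 15.
  x = λ² - 33 - 27 = 225 - 60 ≡ 23; y = λ·(33 - 23) - 11 ≡ 68. → (23, 68)
11P: (23, 68) + (27, 63). λ = (63 - 68)/(27 - 23) ≡ 66/4 mod 71. 4⁻¹ ≡ 18 (mod 71) since 4·18 = 72 ≡ 1, so λ ≡ 52.
  x = λ² - 23 - 27 = 2704 - 50 ≡ 27; y = λ·(23 - 27) - 68 ≡ 8. → (27, 8)
12P: (27, 8) + (27, 63): same x and y₁ ≡ -y₂, so the sum is 𝒪.
12P = 𝒪, so the order is 12.

12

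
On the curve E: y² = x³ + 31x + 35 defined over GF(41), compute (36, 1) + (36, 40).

O

The two points share x = 36 and their y-coordinates satisfy 1 + 40 ≡ 0 (mod 41), so they are inverses. Their sum is O.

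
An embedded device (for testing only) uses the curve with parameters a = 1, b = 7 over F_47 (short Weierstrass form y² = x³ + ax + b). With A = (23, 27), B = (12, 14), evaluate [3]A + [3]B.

First 3A:
Repeated addition: build up to 3A.
2A: tangent at (23, 27): λ = (3·23² + 1)/(2·27) ≡ 37/7. 7⁻¹ ≡ 27 (mod 47), so λ ≡ 37·27 ≡ 12.
  x = λ² - 23 - 23 = 144 - 46 ≡ 4; y = λ·(23 - 4) - 27 ≡ 13. → (4, 13)
3A: (4, 13) + (23, 27). λ = (27 - 13)/(23 - 4) ≡ 14/19 mod 47. 19⁻¹ ≡ 5 (mod 47) since 19·5 = 95 ≡ 1, so λ ≡ 23.
  x = λ² - 4 - 23 = 529 - 27 ≡ 32; y = λ·(4 - 32) - 13 ≡ 1. → (32, 1)
3A = (32, 1).
Next 3B:
Repeated addition: build up to 3B.
2B: tangent at (12, 14): λ = (3·12² + 1)/(2·14) ≡ 10/28. 28⁻¹ ≡ 42 (mod 47) since 28·42 = 1176 ≡ 1, so λ ≡ 10·42 ≡ 44.
  x = λ² - 12 - 12 = 1936 - 24 ≡ 32; y = λ·(12 - 32) - 14 ≡ 46. → (32, 46)
3B: (32, 46) + (12, 14). λ = (14 - 46)/(12 - 32) ≡ 15/27 mod 47. 27⁻¹ ≡ 7 (mod 47), so λ ≡ 11.
  x = λ² - 32 - 12 = 121 - 44 ≡ 30; y = λ·(32 - 30) - 46 ≡ 23. → (30, 23)
3B = (30, 23).
Finally 3A + 3B:
(32, 1) + (30, 23). λ = (23 - 1)/(30 - 32) ≡ 22/45 mod 47. 45⁻¹ ≡ 23 (mod 47), so λ ≡ 36.
  x = λ² - 32 - 30 = 1296 - 62 ≡ 12; y = λ·(32 - 12) - 1 ≡ 14. → (12, 14)

(12, 14)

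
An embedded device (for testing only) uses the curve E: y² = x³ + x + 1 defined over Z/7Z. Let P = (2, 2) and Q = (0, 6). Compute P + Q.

(2, 2) + (0, 6). λ = (6 - 2)/(0 - 2) ≡ 4/5 mod 7. 5⁻¹ ≡ 3 (mod 7), so λ ≡ 5.
  x = λ² - 2 - 0 = 25 - 2 ≡ 2; y = λ·(2 - 2) - 2 ≡ 5. → (2, 5)

(2, 5)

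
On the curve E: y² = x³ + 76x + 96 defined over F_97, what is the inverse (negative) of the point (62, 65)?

-(62, 65) = (62, -65 mod 97) = (62, 32).

(62, 32)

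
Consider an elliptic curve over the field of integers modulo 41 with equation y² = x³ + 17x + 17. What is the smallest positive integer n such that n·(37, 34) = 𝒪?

7

2P: tangent at (37, 34): λ = (3·37² + 17)/(2·34) ≡ 24/27. 27⁻¹ ≡ 38 (mod 41), so λ ≡ 24·38 ≡ 10.
  x = λ² - 37 - 37 = 100 - 74 ≡ 26; y = λ·(37 - 26) - 34 ≡ 35. → (26, 35)
3P: (26, 35) + (37, 34). λ = (34 - 35)/(37 - 26) ≡ 40/11 mod 41. 11⁻¹ ≡ 15 (mod 41) since 11·15 = 165 ≡ 1, so λ ≡ 26.
  x = λ² - 26 - 37 = 676 - 63 ≡ 39; y = λ·(26 - 39) - 35 ≡ 37. → (39, 37)
4P: (39, 37) + (37, 34). λ = (34 - 37)/(37 - 39) ≡ 38/39 mod 41. 39⁻¹ ≡ 20 (mod 41), so λ ≡ 22.
  x = λ² - 39 - 37 = 484 - 76 ≡ 39; y = λ·(39 - 39) - 37 ≡ 4. → (39, 4)
5P: (39, 4) + (37, 34). λ = (34 - 4)/(37 - 39) ≡ 30/39 mod 41. 39⁻¹ ≡ 20 (mod 41) since 39·20 = 780 ≡ 1, so λ ≡ 26.
  x = λ² - 39 - 37 = 676 - 76 ≡ 26; y = λ·(39 - 26) - 4 ≡ 6. → (26, 6)
6P: (26, 6) + (37, 34). λ = (34 - 6)/(37 - 26) ≡ 28/11 mod 41. 11⁻¹ ≡ 15 (mod 41), so λ ≡ 10.
  x = λ² - 26 - 37 = 100 - 63 ≡ 37; y = λ·(26 - 37) - 6 ≡ 7. → (37, 7)
7P: (37, 7) + (37, 34): same x and y₁ ≡ -y₂, so the sum is 𝒪.
7P = 𝒪, so the order is 7.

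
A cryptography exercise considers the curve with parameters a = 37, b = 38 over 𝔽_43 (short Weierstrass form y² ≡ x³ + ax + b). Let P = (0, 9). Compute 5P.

Double-and-add on 5 = (101)₂. Start with P = (0, 9) for the leading 1-bit.
double: tangent at (0, 9): λ = (3·0² + 37)/(2·9) ≡ 37/18. 18⁻¹ ≡ 12 (mod 43) since 18·12 = 216 ≡ 1, so λ ≡ 37·12 ≡ 14.
  x = λ² - 0 - 0 = 196 - 0 ≡ 24; y = λ·(0 - 24) - 9 ≡ 42. → (24, 42)
double: tangent at (24, 42): λ = (3·24² + 37)/(2·42) ≡ 2/41. 41⁻¹ ≡ 21 (mod 43), so λ ≡ 2·21 ≡ 42.
  x = λ² - 24 - 24 = 1764 - 48 ≡ 39; y = λ·(24 - 39) - 42 ≡ 16. → (39, 16)
add P: (39, 16) + (0, 9). λ = (9 - 16)/(0 - 39) ≡ 36/4 mod 43. 4⁻¹ ≡ 11 (mod 43) since 4·11 = 44 ≡ 1, so λ ≡ 9.
  x = λ² - 39 - 0 = 81 - 39 ≡ 42; y = λ·(39 - 42) - 16 ≡ 0. → (42, 0)

(42, 0)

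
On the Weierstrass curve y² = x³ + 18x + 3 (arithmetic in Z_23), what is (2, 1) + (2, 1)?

(14, 3)

tangent at (2, 1): λ = (3·2² + 18)/(2·1) ≡ 7/2. 2⁻¹ ≡ 12 (mod 23), so λ ≡ 7·12 ≡ 15.
  x = λ² - 2 - 2 = 225 - 4 ≡ 14; y = λ·(2 - 14) - 1 ≡ 3. → (14, 3)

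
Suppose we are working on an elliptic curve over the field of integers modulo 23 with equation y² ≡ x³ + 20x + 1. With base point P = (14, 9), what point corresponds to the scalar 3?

(0, 22)

Repeated addition: build up to 3P.
2P: tangent at (14, 9): λ = (3·14² + 20)/(2·9) ≡ 10/18. 18⁻¹ ≡ 9 (mod 23) since 18·9 = 162 ≡ 1, so λ ≡ 10·9 ≡ 21.
  x = λ² - 14 - 14 = 441 - 28 ≡ 22; y = λ·(14 - 22) - 9 ≡ 7. → (22, 7)
3P: (22, 7) + (14, 9). λ = (9 - 7)/(14 - 22) ≡ 2/15 mod 23. 15⁻¹ ≡ 20 (mod 23) since 15·20 = 300 ≡ 1, so λ ≡ 17.
  x = λ² - 22 - 14 = 289 - 36 ≡ 0; y = λ·(22 - 0) - 7 ≡ 22. → (0, 22)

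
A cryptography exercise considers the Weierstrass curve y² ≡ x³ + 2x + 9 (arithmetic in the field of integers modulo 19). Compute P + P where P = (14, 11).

tangent at (14, 11): λ = (3·14² + 2)/(2·11) ≡ 1/3. 3⁻¹ ≡ 13 (mod 19), so λ ≡ 1·13 ≡ 13.
  x = λ² - 14 - 14 = 169 - 28 ≡ 8; y = λ·(14 - 8) - 11 ≡ 10. → (8, 10)

(8, 10)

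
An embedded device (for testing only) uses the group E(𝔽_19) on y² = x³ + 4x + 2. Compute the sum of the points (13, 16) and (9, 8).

(1, 8)

(13, 16) + (9, 8). λ = (8 - 16)/(9 - 13) ≡ 11/15 mod 19. 15⁻¹ ≡ 14 (mod 19) since 15·14 = 210 ≡ 1, so λ ≡ 2.
  x = λ² - 13 - 9 = 4 - 22 ≡ 1; y = λ·(13 - 1) - 16 ≡ 8. → (1, 8)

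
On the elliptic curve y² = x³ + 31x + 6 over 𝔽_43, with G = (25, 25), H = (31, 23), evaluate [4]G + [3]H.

First 4G:
Repeated addition: build up to 4G.
2G: tangent at (25, 25): λ = (3·25² + 31)/(2·25) ≡ 14/7. 7⁻¹ ≡ 37 (mod 43) since 7·37 = 259 ≡ 1, so λ ≡ 14·37 ≡ 2.
  x = λ² - 25 - 25 = 4 - 50 ≡ 40; y = λ·(25 - 40) - 25 ≡ 31. → (40, 31)
3G: (40, 31) + (25, 25). λ = (25 - 31)/(25 - 40) ≡ 37/28 mod 43. 28⁻¹ ≡ 20 (mod 43), so λ ≡ 9.
  x = λ² - 40 - 25 = 81 - 65 ≡ 16; y = λ·(40 - 16) - 31 ≡ 13. → (16, 13)
4G: (16, 13) + (25, 25). λ = (25 - 13)/(25 - 16) ≡ 12/9 mod 43. 9⁻¹ ≡ 24 (mod 43), so λ ≡ 30.
  x = λ² - 16 - 25 = 900 - 41 ≡ 42; y = λ·(16 - 42) - 13 ≡ 24. → (42, 24)
4G = (42, 24).
Next 3H:
Repeated addition: build up to 3H.
2H: tangent at (31, 23): λ = (3·31² + 31)/(2·23) ≡ 33/3. 3⁻¹ ≡ 29 (mod 43) since 3·29 = 87 ≡ 1, so λ ≡ 33·29 ≡ 11.
  x = λ² - 31 - 31 = 121 - 62 ≡ 16; y = λ·(31 - 16) - 23 ≡ 13. → (16, 13)
3H: (16, 13) + (31, 23). λ = (23 - 13)/(31 - 16) ≡ 10/15 mod 43. 15⁻¹ ≡ 23 (mod 43), so λ ≡ 15.
  x = λ² - 16 - 31 = 225 - 47 ≡ 6; y = λ·(16 - 6) - 13 ≡ 8. → (6, 8)
3H = (6, 8).
Finally 4G + 3H:
(42, 24) + (6, 8). λ = (8 - 24)/(6 - 42) ≡ 27/7 mod 43. 7⁻¹ ≡ 37 (mod 43), so λ ≡ 10.
  x = λ² - 42 - 6 = 100 - 48 ≡ 9; y = λ·(42 - 9) - 24 ≡ 5. → (9, 5)

(9, 5)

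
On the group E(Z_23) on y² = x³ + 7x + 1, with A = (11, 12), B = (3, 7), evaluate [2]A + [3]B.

First 2A:
Repeated addition: build up to 2A.
2A: tangent at (11, 12): λ = (3·11² + 7)/(2·12) ≡ 2/1. 1⁻¹ ≡ 1 (mod 23), so λ ≡ 2·1 ≡ 2.
  x = λ² - 11 - 11 = 4 - 22 ≡ 5; y = λ·(11 - 5) - 12 ≡ 0. → (5, 0)
2A = (5, 0).
Next 3B:
Repeated addition: build up to 3B.
2B: tangent at (3, 7): λ = (3·3² + 7)/(2·7) ≡ 11/14. 14⁻¹ ≡ 5 (mod 23) since 14·5 = 70 ≡ 1, so λ ≡ 11·5 ≡ 9.
  x = λ² - 3 - 3 = 81 - 6 ≡ 6; y = λ·(3 - 6) - 7 ≡ 12. → (6, 12)
3B: (6, 12) + (3, 7). λ = (7 - 12)/(3 - 6) ≡ 18/20 mod 23. 20⁻¹ ≡ 15 (mod 23), so λ ≡ 17.
  x = λ² - 6 - 3 = 289 - 9 ≡ 4; y = λ·(6 - 4) - 12 ≡ 22. → (4, 22)
3B = (4, 22).
Finally 2A + 3B:
(5, 0) + (4, 22). λ = (22 - 0)/(4 - 5) ≡ 22/22 mod 23. 22⁻¹ ≡ 22 (mod 23) since 22·22 = 484 ≡ 1, so λ ≡ 1.
  x = λ² - 5 - 4 = 1 - 9 ≡ 15; y = λ·(5 - 15) - 0 ≡ 13. → (15, 13)

(15, 13)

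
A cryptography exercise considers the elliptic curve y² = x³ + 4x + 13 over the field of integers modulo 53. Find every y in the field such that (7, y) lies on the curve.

15, 38

x³ + 4x + 13 = 384 ≡ 13 (mod 53).
Square roots of 13 mod 53: 15 and 38 (since 15² = 225 ≡ 13).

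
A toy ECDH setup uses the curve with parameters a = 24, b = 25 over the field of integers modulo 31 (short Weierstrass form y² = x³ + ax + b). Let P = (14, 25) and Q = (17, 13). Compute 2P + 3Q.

(17, 18)

First 2P:
Repeated addition: build up to 2P.
2P: tangent at (14, 25): λ = (3·14² + 24)/(2·25) ≡ 23/19. 19⁻¹ ≡ 18 (mod 31), so λ ≡ 23·18 ≡ 11.
  x = λ² - 14 - 14 = 121 - 28 ≡ 0; y = λ·(14 - 0) - 25 ≡ 5. → (0, 5)
2P = (0, 5).
Next 3Q:
Repeated addition: build up to 3Q.
2Q: tangent at (17, 13): λ = (3·17² + 24)/(2·13) ≡ 23/26. 26⁻¹ ≡ 6 (mod 31), so λ ≡ 23·6 ≡ 14.
  x = λ² - 17 - 17 = 196 - 34 ≡ 7; y = λ·(17 - 7) - 13 ≡ 3. → (7, 3)
3Q: (7, 3) + (17, 13). λ = (13 - 3)/(17 - 7) ≡ 10/10 mod 31. 10⁻¹ ≡ 28 (mod 31) since 10·28 = 280 ≡ 1, so λ ≡ 1.
  x = λ² - 7 - 17 = 1 - 24 ≡ 8; y = λ·(7 - 8) - 3 ≡ 27. → (8, 27)
3Q = (8, 27).
Finally 2P + 3Q:
(0, 5) + (8, 27). λ = (27 - 5)/(8 - 0) ≡ 22/8 mod 31. 8⁻¹ ≡ 4 (mod 31) since 8·4 = 32 ≡ 1, so λ ≡ 26.
  x = λ² - 0 - 8 = 676 - 8 ≡ 17; y = λ·(0 - 17) - 5 ≡ 18. → (17, 18)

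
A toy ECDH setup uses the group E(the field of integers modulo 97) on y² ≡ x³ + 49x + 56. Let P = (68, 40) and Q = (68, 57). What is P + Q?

O

The two points share x = 68 and their y-coordinates satisfy 40 + 57 ≡ 0 (mod 97), so they are inverses. Their sum is 𝒪.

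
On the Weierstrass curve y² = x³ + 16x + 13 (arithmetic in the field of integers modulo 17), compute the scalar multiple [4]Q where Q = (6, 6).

(6, 6)

Double-and-add on 4 = (100)₂. Start with Q = (6, 6) for the leading 1-bit.
double: tangent at (6, 6): λ = (3·6² + 16)/(2·6) ≡ 5/12. 12⁻¹ ≡ 10 (mod 17), so λ ≡ 5·10 ≡ 16.
  x = λ² - 6 - 6 = 256 - 12 ≡ 6; y = λ·(6 - 6) - 6 ≡ 11. → (6, 11)
double: tangent at (6, 11): λ = (3·6² + 16)/(2·11) ≡ 5/5. 5⁻¹ ≡ 7 (mod 17), so λ ≡ 5·7 ≡ 1.
  x = λ² - 6 - 6 = 1 - 12 ≡ 6; y = λ·(6 - 6) - 11 ≡ 6. → (6, 6)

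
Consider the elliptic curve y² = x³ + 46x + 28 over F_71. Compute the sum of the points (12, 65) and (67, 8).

(12, 65) + (67, 8). λ = (8 - 65)/(67 - 12) ≡ 14/55 mod 71. 55⁻¹ ≡ 31 (mod 71), so λ ≡ 8.
  x = λ² - 12 - 67 = 64 - 79 ≡ 56; y = λ·(12 - 56) - 65 ≡ 9. → (56, 9)

(56, 9)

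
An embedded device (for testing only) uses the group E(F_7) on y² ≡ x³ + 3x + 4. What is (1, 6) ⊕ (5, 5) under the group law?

(5, 2)

(1, 6) + (5, 5). λ = (5 - 6)/(5 - 1) ≡ 6/4 mod 7. 4⁻¹ ≡ 2 (mod 7), so λ ≡ 5.
  x = λ² - 1 - 5 = 25 - 6 ≡ 5; y = λ·(1 - 5) - 6 ≡ 2. → (5, 2)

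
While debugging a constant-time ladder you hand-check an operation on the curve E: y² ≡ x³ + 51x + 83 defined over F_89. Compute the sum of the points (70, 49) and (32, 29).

(7, 31)

(70, 49) + (32, 29). λ = (29 - 49)/(32 - 70) ≡ 69/51 mod 89. 51⁻¹ ≡ 7 (mod 89), so λ ≡ 38.
  x = λ² - 70 - 32 = 1444 - 102 ≡ 7; y = λ·(70 - 7) - 49 ≡ 31. → (7, 31)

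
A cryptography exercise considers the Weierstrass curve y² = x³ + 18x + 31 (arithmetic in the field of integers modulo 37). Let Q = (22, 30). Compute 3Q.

(2, 1)

Repeated addition: build up to 3Q.
2Q: tangent at (22, 30): λ = (3·22² + 18)/(2·30) ≡ 27/23. 23⁻¹ ≡ 29 (mod 37), so λ ≡ 27·29 ≡ 6.
  x = λ² - 22 - 22 = 36 - 44 ≡ 29; y = λ·(22 - 29) - 30 ≡ 2. → (29, 2)
3Q: (29, 2) + (22, 30). λ = (30 - 2)/(22 - 29) ≡ 28/30 mod 37. 30⁻¹ ≡ 21 (mod 37) since 30·21 = 630 ≡ 1, so λ ≡ 33.
  x = λ² - 29 - 22 = 1089 - 51 ≡ 2; y = λ·(29 - 2) - 2 ≡ 1. → (2, 1)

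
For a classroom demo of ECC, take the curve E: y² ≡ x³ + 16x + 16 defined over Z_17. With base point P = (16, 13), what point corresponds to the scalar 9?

Double-and-add on 9 = (1001)₂. Start with P = (16, 13) for the leading 1-bit.
double: tangent at (16, 13): λ = (3·16² + 16)/(2·13) ≡ 2/9. 9⁻¹ ≡ 2 (mod 17), so λ ≡ 2·2 ≡ 4.
  x = λ² - 16 - 16 = 16 - 32 ≡ 1; y = λ·(16 - 1) - 13 ≡ 13. → (1, 13)
double: tangent at (1, 13): λ = (3·1² + 16)/(2·13) ≡ 2/9. 9⁻¹ ≡ 2 (mod 17), so λ ≡ 2·2 ≡ 4.
  x = λ² - 1 - 1 = 16 - 2 ≡ 14; y = λ·(1 - 14) - 13 ≡ 3. → (14, 3)
double: tangent at (14, 3): λ = (3·14² + 16)/(2·3) ≡ 9/6. 6⁻¹ ≡ 3 (mod 17), so λ ≡ 9·3 ≡ 10.
  x = λ² - 14 - 14 = 100 - 28 ≡ 4; y = λ·(14 - 4) - 3 ≡ 12. → (4, 12)
add P: (4, 12) + (16, 13). λ = (13 - 12)/(16 - 4) ≡ 1/12 mod 17. 12⁻¹ ≡ 10 (mod 17) since 12·10 = 120 ≡ 1, so λ ≡ 10.
  x = λ² - 4 - 16 = 100 - 20 ≡ 12; y = λ·(4 - 12) - 12 ≡ 10. → (12, 10)

(12, 10)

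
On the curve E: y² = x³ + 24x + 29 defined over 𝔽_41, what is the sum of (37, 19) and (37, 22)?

The two points share x = 37 and their y-coordinates satisfy 19 + 22 ≡ 0 (mod 41), so they are inverses. Their sum is 𝒪.

O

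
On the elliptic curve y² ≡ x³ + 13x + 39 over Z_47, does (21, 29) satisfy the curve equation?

no

y² = 29² ≡ 42; x³ + 13x + 39 = 9573 ≡ 32 (mod 47). 42 ≠ 32.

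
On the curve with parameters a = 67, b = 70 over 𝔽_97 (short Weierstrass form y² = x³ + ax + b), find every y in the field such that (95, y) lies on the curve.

5, 92

x³ + 67x + 70 = 863810 ≡ 25 (mod 97).
Square roots of 25 mod 97: 5 and 92 (since 5² = 25 ≡ 25).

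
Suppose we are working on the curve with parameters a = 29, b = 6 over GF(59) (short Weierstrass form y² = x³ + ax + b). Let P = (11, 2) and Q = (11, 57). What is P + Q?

O

The two points share x = 11 and their y-coordinates satisfy 2 + 57 ≡ 0 (mod 59), so they are inverses. Their sum is 𝒪.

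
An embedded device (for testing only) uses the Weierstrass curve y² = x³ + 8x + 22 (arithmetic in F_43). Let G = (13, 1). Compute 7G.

(29, 41)

Repeated addition: build up to 7G.
2G: tangent at (13, 1): λ = (3·13² + 8)/(2·1) ≡ 42/2. 2⁻¹ ≡ 22 (mod 43), so λ ≡ 42·22 ≡ 21.
  x = λ² - 13 - 13 = 441 - 26 ≡ 28; y = λ·(13 - 28) - 1 ≡ 28. → (28, 28)
3G: (28, 28) + (13, 1). λ = (1 - 28)/(13 - 28) ≡ 16/28 mod 43. 28⁻¹ ≡ 20 (mod 43) since 28·20 = 560 ≡ 1, so λ ≡ 19.
  x = λ² - 28 - 13 = 361 - 41 ≡ 19; y = λ·(28 - 19) - 28 ≡ 14. → (19, 14)
4G: (19, 14) + (13, 1). λ = (1 - 14)/(13 - 19) ≡ 30/37 mod 43. 37⁻¹ ≡ 7 (mod 43), so λ ≡ 38.
  x = λ² - 19 - 13 = 1444 - 32 ≡ 36; y = λ·(19 - 36) - 14 ≡ 28. → (36, 28)
5G: (36, 28) + (13, 1). λ = (1 - 28)/(13 - 36) ≡ 16/20 mod 43. 20⁻¹ ≡ 28 (mod 43), so λ ≡ 18.
  x = λ² - 36 - 13 = 324 - 49 ≡ 17; y = λ·(36 - 17) - 28 ≡ 13. → (17, 13)
6G: (17, 13) + (13, 1). λ = (1 - 13)/(13 - 17) ≡ 31/39 mod 43. 39⁻¹ ≡ 32 (mod 43) since 39·32 = 1248 ≡ 1, so λ ≡ 3.
  x = λ² - 17 - 13 = 9 - 30 ≡ 22; y = λ·(17 - 22) - 13 ≡ 15. → (22, 15)
7G: (22, 15) + (13, 1). λ = (1 - 15)/(13 - 22) ≡ 29/34 mod 43. 34⁻¹ ≡ 19 (mod 43), so λ ≡ 35.
  x = λ² - 22 - 13 = 1225 - 35 ≡ 29; y = λ·(22 - 29) - 15 ≡ 41. → (29, 41)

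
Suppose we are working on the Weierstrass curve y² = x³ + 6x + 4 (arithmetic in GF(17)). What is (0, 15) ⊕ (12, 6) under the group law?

(0, 15) + (12, 6). λ = (6 - 15)/(12 - 0) ≡ 8/12 mod 17. 12⁻¹ ≡ 10 (mod 17) since 12·10 = 120 ≡ 1, so λ ≡ 12.
  x = λ² - 0 - 12 = 144 - 12 ≡ 13; y = λ·(0 - 13) - 15 ≡ 16. → (13, 16)

(13, 16)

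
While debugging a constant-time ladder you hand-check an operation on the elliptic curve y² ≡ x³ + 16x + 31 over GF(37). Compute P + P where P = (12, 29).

tangent at (12, 29): λ = (3·12² + 16)/(2·29) ≡ 4/21. 21⁻¹ ≡ 30 (mod 37), so λ ≡ 4·30 ≡ 9.
  x = λ² - 12 - 12 = 81 - 24 ≡ 20; y = λ·(12 - 20) - 29 ≡ 10. → (20, 10)

(20, 10)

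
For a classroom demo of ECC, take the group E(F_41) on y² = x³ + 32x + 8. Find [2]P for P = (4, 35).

(0, 34)

tangent at (4, 35): λ = (3·4² + 32)/(2·35) ≡ 39/29. 29⁻¹ ≡ 17 (mod 41), so λ ≡ 39·17 ≡ 7.
  x = λ² - 4 - 4 = 49 - 8 ≡ 0; y = λ·(4 - 0) - 35 ≡ 34. → (0, 34)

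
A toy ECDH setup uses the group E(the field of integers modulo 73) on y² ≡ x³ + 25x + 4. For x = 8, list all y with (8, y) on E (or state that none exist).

x³ + 25x + 4 = 716 ≡ 59 (mod 73).
59 is a non-residue mod 73; no y exists.

none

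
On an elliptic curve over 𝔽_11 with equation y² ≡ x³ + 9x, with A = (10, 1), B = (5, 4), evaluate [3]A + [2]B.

(10, 10)

First 3A:
Repeated addition: build up to 3A.
2A: tangent at (10, 1): λ = (3·10² + 9)/(2·1) ≡ 1/2. 2⁻¹ ≡ 6 (mod 11), so λ ≡ 1·6 ≡ 6.
  x = λ² - 10 - 10 = 36 - 20 ≡ 5; y = λ·(10 - 5) - 1 ≡ 7. → (5, 7)
3A: (5, 7) + (10, 1). λ = (1 - 7)/(10 - 5) ≡ 5/5 mod 11. 5⁻¹ ≡ 9 (mod 11) since 5·9 = 45 ≡ 1, so λ ≡ 1.
  x = λ² - 5 - 10 = 1 - 15 ≡ 8; y = λ·(5 - 8) - 7 ≡ 1. → (8, 1)
3A = (8, 1).
Next 2B:
Repeated addition: build up to 2B.
2B: tangent at (5, 4): λ = (3·5² + 9)/(2·4) ≡ 7/8. 8⁻¹ ≡ 7 (mod 11), so λ ≡ 7·7 ≡ 5.
  x = λ² - 5 - 5 = 25 - 10 ≡ 4; y = λ·(5 - 4) - 4 ≡ 1. → (4, 1)
2B = (4, 1).
Finally 3A + 2B:
(8, 1) + (4, 1). λ = (1 - 1)/(4 - 8) ≡ 0/7 mod 11. 7⁻¹ ≡ 8 (mod 11), so λ ≡ 0.
  x = λ² - 8 - 4 = 0 - 12 ≡ 10; y = λ·(8 - 10) - 1 ≡ 10. → (10, 10)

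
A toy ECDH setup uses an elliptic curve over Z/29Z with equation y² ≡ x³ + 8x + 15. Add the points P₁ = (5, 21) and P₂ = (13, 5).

(15, 28)

(5, 21) + (13, 5). λ = (5 - 21)/(13 - 5) ≡ 13/8 mod 29. 8⁻¹ ≡ 11 (mod 29), so λ ≡ 27.
  x = λ² - 5 - 13 = 729 - 18 ≡ 15; y = λ·(5 - 15) - 21 ≡ 28. → (15, 28)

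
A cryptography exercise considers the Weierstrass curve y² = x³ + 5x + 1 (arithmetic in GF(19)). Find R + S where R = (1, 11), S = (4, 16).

(2, 0)

(1, 11) + (4, 16). λ = (16 - 11)/(4 - 1) ≡ 5/3 mod 19. 3⁻¹ ≡ 13 (mod 19) since 3·13 = 39 ≡ 1, so λ ≡ 8.
  x = λ² - 1 - 4 = 64 - 5 ≡ 2; y = λ·(1 - 2) - 11 ≡ 0. → (2, 0)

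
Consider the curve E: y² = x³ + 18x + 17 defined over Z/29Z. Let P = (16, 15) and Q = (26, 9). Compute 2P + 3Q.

(17, 4)

First 2P:
Repeated addition: build up to 2P.
2P: tangent at (16, 15): λ = (3·16² + 18)/(2·15) ≡ 3/1. 1⁻¹ ≡ 1 (mod 29) since 1·1 = 1 ≡ 1, so λ ≡ 3·1 ≡ 3.
  x = λ² - 16 - 16 = 9 - 32 ≡ 6; y = λ·(16 - 6) - 15 ≡ 15. → (6, 15)
2P = (6, 15).
Next 3Q:
Repeated addition: build up to 3Q.
2Q: tangent at (26, 9): λ = (3·26² + 18)/(2·9) ≡ 16/18. 18⁻¹ ≡ 21 (mod 29), so λ ≡ 16·21 ≡ 17.
  x = λ² - 26 - 26 = 289 - 52 ≡ 5; y = λ·(26 - 5) - 9 ≡ 0. → (5, 0)
3Q: (5, 0) + (26, 9). λ = (9 - 0)/(26 - 5) ≡ 9/21 mod 29. 21⁻¹ ≡ 18 (mod 29), so λ ≡ 17.
  x = λ² - 5 - 26 = 289 - 31 ≡ 26; y = λ·(5 - 26) - 0 ≡ 20. → (26, 20)
3Q = (26, 20).
Finally 2P + 3Q:
(6, 15) + (26, 20). λ = (20 - 15)/(26 - 6) ≡ 5/20 mod 29. 20⁻¹ ≡ 16 (mod 29) since 20·16 = 320 ≡ 1, so λ ≡ 22.
  x = λ² - 6 - 26 = 484 - 32 ≡ 17; y = λ·(6 - 17) - 15 ≡ 4. → (17, 4)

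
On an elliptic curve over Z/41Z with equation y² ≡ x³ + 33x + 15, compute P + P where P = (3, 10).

(3, 31)

tangent at (3, 10): λ = (3·3² + 33)/(2·10) ≡ 19/20. 20⁻¹ ≡ 39 (mod 41) since 20·39 = 780 ≡ 1, so λ ≡ 19·39 ≡ 3.
  x = λ² - 3 - 3 = 9 - 6 ≡ 3; y = λ·(3 - 3) - 10 ≡ 31. → (3, 31)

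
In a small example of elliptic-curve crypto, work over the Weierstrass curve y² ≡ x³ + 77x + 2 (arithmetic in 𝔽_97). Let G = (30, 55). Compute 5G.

(71, 42)

Double-and-add on 5 = (101)₂. Start with G = (30, 55) for the leading 1-bit.
double: tangent at (30, 55): λ = (3·30² + 77)/(2·55) ≡ 61/13. 13⁻¹ ≡ 15 (mod 97) since 13·15 = 195 ≡ 1, so λ ≡ 61·15 ≡ 42.
  x = λ² - 30 - 30 = 1764 - 60 ≡ 55; y = λ·(30 - 55) - 55 ≡ 59. → (55, 59)
double: tangent at (55, 59): λ = (3·55² + 77)/(2·59) ≡ 34/21. 21⁻¹ ≡ 37 (mod 97), so λ ≡ 34·37 ≡ 94.
  x = λ² - 55 - 55 = 8836 - 110 ≡ 93; y = λ·(55 - 93) - 59 ≡ 55. → (93, 55)
add G: (93, 55) + (30, 55). λ = (55 - 55)/(30 - 93) ≡ 0/34 mod 97. 34⁻¹ ≡ 20 (mod 97) since 34·20 = 680 ≡ 1, so λ ≡ 0.
  x = λ² - 93 - 30 = 0 - 123 ≡ 71; y = λ·(93 - 71) - 55 ≡ 42. → (71, 42)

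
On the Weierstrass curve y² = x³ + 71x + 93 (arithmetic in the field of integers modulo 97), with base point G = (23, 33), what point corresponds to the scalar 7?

Double-and-add on 7 = (111)₂. Start with G = (23, 33) for the leading 1-bit.
double: tangent at (23, 33): λ = (3·23² + 71)/(2·33) ≡ 9/66. 66⁻¹ ≡ 25 (mod 97), so λ ≡ 9·25 ≡ 31.
  x = λ² - 23 - 23 = 961 - 46 ≡ 42; y = λ·(23 - 42) - 33 ≡ 57. → (42, 57)
add G: (42, 57) + (23, 33). λ = (33 - 57)/(23 - 42) ≡ 73/78 mod 97. 78⁻¹ ≡ 51 (mod 97), so λ ≡ 37.
  x = λ² - 42 - 23 = 1369 - 65 ≡ 43; y = λ·(42 - 43) - 57 ≡ 3. → (43, 3)
double: tangent at (43, 3): λ = (3·43² + 71)/(2·3) ≡ 89/6. 6⁻¹ ≡ 81 (mod 97), so λ ≡ 89·81 ≡ 31.
  x = λ² - 43 - 43 = 961 - 86 ≡ 2; y = λ·(43 - 2) - 3 ≡ 7. → (2, 7)
add G: (2, 7) + (23, 33). λ = (33 - 7)/(23 - 2) ≡ 26/21 mod 97. 21⁻¹ ≡ 37 (mod 97), so λ ≡ 89.
  x = λ² - 2 - 23 = 7921 - 25 ≡ 39; y = λ·(2 - 39) - 7 ≡ 95. → (39, 95)

(39, 95)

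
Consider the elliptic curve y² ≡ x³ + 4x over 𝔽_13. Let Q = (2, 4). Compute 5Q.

Repeated addition: build up to 5Q.
2Q: tangent at (2, 4): λ = (3·2² + 4)/(2·4) ≡ 3/8. 8⁻¹ ≡ 5 (mod 13), so λ ≡ 3·5 ≡ 2.
  x = λ² - 2 - 2 = 4 - 4 ≡ 0; y = λ·(2 - 0) - 4 ≡ 0. → (0, 0)
3Q: (0, 0) + (2, 4). λ = (4 - 0)/(2 - 0) ≡ 4/2 mod 13. 2⁻¹ ≡ 7 (mod 13) since 2·7 = 14 ≡ 1, so λ ≡ 2.
  x = λ² - 0 - 2 = 4 - 2 ≡ 2; y = λ·(0 - 2) - 0 ≡ 9. → (2, 9)
4Q: (2, 9) + (2, 4): same x and y₁ ≡ -y₂, so the sum is O.
5Q: O + (2, 4) = (2, 4) (identity).

(2, 4)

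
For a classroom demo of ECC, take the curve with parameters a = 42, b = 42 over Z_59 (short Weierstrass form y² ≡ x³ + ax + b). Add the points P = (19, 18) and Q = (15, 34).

(19, 18) + (15, 34). λ = (34 - 18)/(15 - 19) ≡ 16/55 mod 59. 55⁻¹ ≡ 44 (mod 59), so λ ≡ 55.
  x = λ² - 19 - 15 = 3025 - 34 ≡ 41; y = λ·(19 - 41) - 18 ≡ 11. → (41, 11)

(41, 11)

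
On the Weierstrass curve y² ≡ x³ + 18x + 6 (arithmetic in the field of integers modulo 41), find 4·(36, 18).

(22, 29)

Write Q = (36, 18).
Double-and-add on 4 = (100)₂. Start with Q = (36, 18) for the leading 1-bit.
double: tangent at (36, 18): λ = (3·36² + 18)/(2·18) ≡ 11/36. 36⁻¹ ≡ 8 (mod 41) since 36·8 = 288 ≡ 1, so λ ≡ 11·8 ≡ 6.
  x = λ² - 36 - 36 = 36 - 72 ≡ 5; y = λ·(36 - 5) - 18 ≡ 4. → (5, 4)
double: tangent at (5, 4): λ = (3·5² + 18)/(2·4) ≡ 11/8. 8⁻¹ ≡ 36 (mod 41) since 8·36 = 288 ≡ 1, so λ ≡ 11·36 ≡ 27.
  x = λ² - 5 - 5 = 729 - 10 ≡ 22; y = λ·(5 - 22) - 4 ≡ 29. → (22, 29)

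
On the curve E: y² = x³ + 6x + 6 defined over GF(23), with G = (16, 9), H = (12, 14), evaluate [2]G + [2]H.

(13, 21)

First 2G:
Repeated addition: build up to 2G.
2G: tangent at (16, 9): λ = (3·16² + 6)/(2·9) ≡ 15/18. 18⁻¹ ≡ 9 (mod 23) since 18·9 = 162 ≡ 1, so λ ≡ 15·9 ≡ 20.
  x = λ² - 16 - 16 = 400 - 32 ≡ 0; y = λ·(16 - 0) - 9 ≡ 12. → (0, 12)
2G = (0, 12).
Next 2H:
Repeated addition: build up to 2H.
2H: tangent at (12, 14): λ = (3·12² + 6)/(2·14) ≡ 1/5. 5⁻¹ ≡ 14 (mod 23) since 5·14 = 70 ≡ 1, so λ ≡ 1·14 ≡ 14.
  x = λ² - 12 - 12 = 196 - 24 ≡ 11; y = λ·(12 - 11) - 14 ≡ 0. → (11, 0)
2H = (11, 0).
Finally 2G + 2H:
(0, 12) + (11, 0). λ = (0 - 12)/(11 - 0) ≡ 11/11 mod 23. 11⁻¹ ≡ 21 (mod 23), so λ ≡ 1.
  x = λ² - 0 - 11 = 1 - 11 ≡ 13; y = λ·(0 - 13) - 12 ≡ 21. → (13, 21)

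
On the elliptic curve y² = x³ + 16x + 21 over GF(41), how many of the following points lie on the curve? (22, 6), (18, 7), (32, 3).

(22, 6): 6² ≡ 36, rhs ≡ 33 → off.
(18, 7): 7² ≡ 8, rhs ≡ 32 → off.
(32, 3): 3² ≡ 9, rhs ≡ 9 → on.

1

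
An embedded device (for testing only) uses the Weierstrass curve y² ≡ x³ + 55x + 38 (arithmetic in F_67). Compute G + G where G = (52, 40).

tangent at (52, 40): λ = (3·52² + 55)/(2·40) ≡ 60/13. 13⁻¹ ≡ 31 (mod 67) since 13·31 = 403 ≡ 1, so λ ≡ 60·31 ≡ 51.
  x = λ² - 52 - 52 = 2601 - 104 ≡ 18; y = λ·(52 - 18) - 40 ≡ 19. → (18, 19)

(18, 19)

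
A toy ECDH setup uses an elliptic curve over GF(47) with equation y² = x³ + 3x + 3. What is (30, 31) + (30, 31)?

(14, 4)

tangent at (30, 31): λ = (3·30² + 3)/(2·31) ≡ 24/15. 15⁻¹ ≡ 22 (mod 47) since 15·22 = 330 ≡ 1, so λ ≡ 24·22 ≡ 11.
  x = λ² - 30 - 30 = 121 - 60 ≡ 14; y = λ·(30 - 14) - 31 ≡ 4. → (14, 4)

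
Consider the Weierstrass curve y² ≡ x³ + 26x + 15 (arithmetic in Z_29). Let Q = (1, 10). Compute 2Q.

tangent at (1, 10): λ = (3·1² + 26)/(2·10) ≡ 0/20. 20⁻¹ ≡ 16 (mod 29) since 20·16 = 320 ≡ 1, so λ ≡ 0·16 ≡ 0.
  x = λ² - 1 - 1 = 0 - 2 ≡ 27; y = λ·(1 - 27) - 10 ≡ 19. → (27, 19)

(27, 19)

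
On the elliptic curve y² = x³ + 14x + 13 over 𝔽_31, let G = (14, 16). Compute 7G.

Double-and-add on 7 = (111)₂. Start with G = (14, 16) for the leading 1-bit.
double: tangent at (14, 16): λ = (3·14² + 14)/(2·16) ≡ 13/1. 1⁻¹ ≡ 1 (mod 31) since 1·1 = 1 ≡ 1, so λ ≡ 13·1 ≡ 13.
  x = λ² - 14 - 14 = 169 - 28 ≡ 17; y = λ·(14 - 17) - 16 ≡ 7. → (17, 7)
add G: (17, 7) + (14, 16). λ = (16 - 7)/(14 - 17) ≡ 9/28 mod 31. 28⁻¹ ≡ 10 (mod 31) since 28·10 = 280 ≡ 1, so λ ≡ 28.
  x = λ² - 17 - 14 = 784 - 31 ≡ 9; y = λ·(17 - 9) - 7 ≡ 0. → (9, 0)
double: (9, 0) + (9, 0): same x and y₁ ≡ -y₂, so the sum is the point at infinity.
add G: the point at infinity + (14, 16) = (14, 16) (identity).

(14, 16)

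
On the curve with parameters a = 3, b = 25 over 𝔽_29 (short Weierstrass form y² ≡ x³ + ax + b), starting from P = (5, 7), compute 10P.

Repeated addition: build up to 10P.
2P: tangent at (5, 7): λ = (3·5² + 3)/(2·7) ≡ 20/14. 14⁻¹ ≡ 27 (mod 29), so λ ≡ 20·27 ≡ 18.
  x = λ² - 5 - 5 = 324 - 10 ≡ 24; y = λ·(5 - 24) - 7 ≡ 28. → (24, 28)
3P: (24, 28) + (5, 7). λ = (7 - 28)/(5 - 24) ≡ 8/10 mod 29. 10⁻¹ ≡ 3 (mod 29), so λ ≡ 24.
  x = λ² - 24 - 5 = 576 - 29 ≡ 25; y = λ·(24 - 25) - 28 ≡ 6. → (25, 6)
4P: (25, 6) + (5, 7). λ = (7 - 6)/(5 - 25) ≡ 1/9 mod 29. 9⁻¹ ≡ 13 (mod 29), so λ ≡ 13.
  x = λ² - 25 - 5 = 169 - 30 ≡ 23; y = λ·(25 - 23) - 6 ≡ 20. → (23, 20)
5P: (23, 20) + (5, 7). λ = (7 - 20)/(5 - 23) ≡ 16/11 mod 29. 11⁻¹ ≡ 8 (mod 29) since 11·8 = 88 ≡ 1, so λ ≡ 12.
  x = λ² - 23 - 5 = 144 - 28 ≡ 0; y = λ·(23 - 0) - 20 ≡ 24. → (0, 24)
6P: (0, 24) + (5, 7). λ = (7 - 24)/(5 - 0) ≡ 12/5 mod 29. 5⁻¹ ≡ 6 (mod 29), so λ ≡ 14.
  x = λ² - 0 - 5 = 196 - 5 ≡ 17; y = λ·(0 - 17) - 24 ≡ 28. → (17, 28)
7P: (17, 28) + (5, 7). λ = (7 - 28)/(5 - 17) ≡ 8/17 mod 29. 17⁻¹ ≡ 12 (mod 29), so λ ≡ 9.
  x = λ² - 17 - 5 = 81 - 22 ≡ 1; y = λ·(17 - 1) - 28 ≡ 0. → (1, 0)
8P: (1, 0) + (5, 7). λ = (7 - 0)/(5 - 1) ≡ 7/4 mod 29. 4⁻¹ ≡ 22 (mod 29), so λ ≡ 9.
  x = λ² - 1 - 5 = 81 - 6 ≡ 17; y = λ·(1 - 17) - 0 ≡ 1. → (17, 1)
9P: (17, 1) + (5, 7). λ = (7 - 1)/(5 - 17) ≡ 6/17 mod 29. 17⁻¹ ≡ 12 (mod 29), so λ ≡ 14.
  x = λ² - 17 - 5 = 196 - 22 ≡ 0; y = λ·(17 - 0) - 1 ≡ 5. → (0, 5)
10P: (0, 5) + (5, 7). λ = (7 - 5)/(5 - 0) ≡ 2/5 mod 29. 5⁻¹ ≡ 6 (mod 29) since 5·6 = 30 ≡ 1, so λ ≡ 12.
  x = λ² - 0 - 5 = 144 - 5 ≡ 23; y = λ·(0 - 23) - 5 ≡ 9. → (23, 9)

(23, 9)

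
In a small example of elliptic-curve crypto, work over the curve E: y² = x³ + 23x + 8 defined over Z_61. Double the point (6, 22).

tangent at (6, 22): λ = (3·6² + 23)/(2·22) ≡ 9/44. 44⁻¹ ≡ 43 (mod 61) since 44·43 = 1892 ≡ 1, so λ ≡ 9·43 ≡ 21.
  x = λ² - 6 - 6 = 441 - 12 ≡ 2; y = λ·(6 - 2) - 22 ≡ 1. → (2, 1)

(2, 1)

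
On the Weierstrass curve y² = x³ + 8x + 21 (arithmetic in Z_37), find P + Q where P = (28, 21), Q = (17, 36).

(28, 21) + (17, 36). λ = (36 - 21)/(17 - 28) ≡ 15/26 mod 37. 26⁻¹ ≡ 10 (mod 37) since 26·10 = 260 ≡ 1, so λ ≡ 2.
  x = λ² - 28 - 17 = 4 - 45 ≡ 33; y = λ·(28 - 33) - 21 ≡ 6. → (33, 6)

(33, 6)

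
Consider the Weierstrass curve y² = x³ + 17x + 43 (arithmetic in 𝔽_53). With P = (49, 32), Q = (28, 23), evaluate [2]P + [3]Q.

First 2P:
Repeated addition: build up to 2P.
2P: tangent at (49, 32): λ = (3·49² + 17)/(2·32) ≡ 12/11. 11⁻¹ ≡ 29 (mod 53) since 11·29 = 319 ≡ 1, so λ ≡ 12·29 ≡ 30.
  x = λ² - 49 - 49 = 900 - 98 ≡ 7; y = λ·(49 - 7) - 32 ≡ 9. → (7, 9)
2P = (7, 9).
Next 3Q:
Repeated addition: build up to 3Q.
2Q: tangent at (28, 23): λ = (3·28² + 17)/(2·23) ≡ 37/46. 46⁻¹ ≡ 15 (mod 53) since 46·15 = 690 ≡ 1, so λ ≡ 37·15 ≡ 25.
  x = λ² - 28 - 28 = 625 - 56 ≡ 39; y = λ·(28 - 39) - 23 ≡ 20. → (39, 20)
3Q: (39, 20) + (28, 23). λ = (23 - 20)/(28 - 39) ≡ 3/42 mod 53. 42⁻¹ ≡ 24 (mod 53), so λ ≡ 19.
  x = λ² - 39 - 28 = 361 - 67 ≡ 29; y = λ·(39 - 29) - 20 ≡ 11. → (29, 11)
3Q = (29, 11).
Finally 2P + 3Q:
(7, 9) + (29, 11). λ = (11 - 9)/(29 - 7) ≡ 2/22 mod 53. 22⁻¹ ≡ 41 (mod 53), so λ ≡ 29.
  x = λ² - 7 - 29 = 841 - 36 ≡ 10; y = λ·(7 - 10) - 9 ≡ 10. → (10, 10)

(10, 10)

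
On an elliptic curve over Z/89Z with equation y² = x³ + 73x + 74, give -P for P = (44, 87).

-(44, 87) = (44, -87 mod 89) = (44, 2).

(44, 2)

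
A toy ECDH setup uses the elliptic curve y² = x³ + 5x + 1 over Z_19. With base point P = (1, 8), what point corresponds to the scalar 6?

Repeated addition: build up to 6P.
2P: tangent at (1, 8): λ = (3·1² + 5)/(2·8) ≡ 8/16. 16⁻¹ ≡ 6 (mod 19), so λ ≡ 8·6 ≡ 10.
  x = λ² - 1 - 1 = 100 - 2 ≡ 3; y = λ·(1 - 3) - 8 ≡ 10. → (3, 10)
3P: (3, 10) + (1, 8). λ = (8 - 10)/(1 - 3) ≡ 17/17 mod 19. 17⁻¹ ≡ 9 (mod 19) since 17·9 = 153 ≡ 1, so λ ≡ 1.
  x = λ² - 3 - 1 = 1 - 4 ≡ 16; y = λ·(3 - 16) - 10 ≡ 15. → (16, 15)
4P: (16, 15) + (1, 8). λ = (8 - 15)/(1 - 16) ≡ 12/4 mod 19. 4⁻¹ ≡ 5 (mod 19), so λ ≡ 3.
  x = λ² - 16 - 1 = 9 - 17 ≡ 11; y = λ·(16 - 11) - 15 ≡ 0. → (11, 0)
5P: (11, 0) + (1, 8). λ = (8 - 0)/(1 - 11) ≡ 8/9 mod 19. 9⁻¹ ≡ 17 (mod 19) since 9·17 = 153 ≡ 1, so λ ≡ 3.
  x = λ² - 11 - 1 = 9 - 12 ≡ 16; y = λ·(11 - 16) - 0 ≡ 4. → (16, 4)
6P: (16, 4) + (1, 8). λ = (8 - 4)/(1 - 16) ≡ 4/4 mod 19. 4⁻¹ ≡ 5 (mod 19), so λ ≡ 1.
  x = λ² - 16 - 1 = 1 - 17 ≡ 3; y = λ·(16 - 3) - 4 ≡ 9. → (3, 9)

(3, 9)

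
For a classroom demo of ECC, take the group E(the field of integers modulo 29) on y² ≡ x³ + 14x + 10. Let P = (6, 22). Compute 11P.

(20, 24)

Repeated addition: build up to 11P.
2P: tangent at (6, 22): λ = (3·6² + 14)/(2·22) ≡ 6/15. 15⁻¹ ≡ 2 (mod 29), so λ ≡ 6·2 ≡ 12.
  x = λ² - 6 - 6 = 144 - 12 ≡ 16; y = λ·(6 - 16) - 22 ≡ 3. → (16, 3)
3P: (16, 3) + (6, 22). λ = (22 - 3)/(6 - 16) ≡ 19/19 mod 29. 19⁻¹ ≡ 26 (mod 29) since 19·26 = 494 ≡ 1, so λ ≡ 1.
  x = λ² - 16 - 6 = 1 - 22 ≡ 8; y = λ·(16 - 8) - 3 ≡ 5. → (8, 5)
4P: (8, 5) + (6, 22). λ = (22 - 5)/(6 - 8) ≡ 17/27 mod 29. 27⁻¹ ≡ 14 (mod 29), so λ ≡ 6.
  x = λ² - 8 - 6 = 36 - 14 ≡ 22; y = λ·(8 - 22) - 5 ≡ 27. → (22, 27)
5P: (22, 27) + (6, 22). λ = (22 - 27)/(6 - 22) ≡ 24/13 mod 29. 13⁻¹ ≡ 9 (mod 29), so λ ≡ 13.
  x = λ² - 22 - 6 = 169 - 28 ≡ 25; y = λ·(22 - 25) - 27 ≡ 21. → (25, 21)
6P: (25, 21) + (6, 22). λ = (22 - 21)/(6 - 25) ≡ 1/10 mod 29. 10⁻¹ ≡ 3 (mod 29), so λ ≡ 3.
  x = λ² - 25 - 6 = 9 - 31 ≡ 7; y = λ·(25 - 7) - 21 ≡ 4. → (7, 4)
7P: (7, 4) + (6, 22). λ = (22 - 4)/(6 - 7) ≡ 18/28 mod 29. 28⁻¹ ≡ 28 (mod 29), so λ ≡ 11.
  x = λ² - 7 - 6 = 121 - 13 ≡ 21; y = λ·(7 - 21) - 4 ≡ 16. → (21, 16)
8P: (21, 16) + (6, 22). λ = (22 - 16)/(6 - 21) ≡ 6/14 mod 29. 14⁻¹ ≡ 27 (mod 29), so λ ≡ 17.
  x = λ² - 21 - 6 = 289 - 27 ≡ 1; y = λ·(21 - 1) - 16 ≡ 5. → (1, 5)
9P: (1, 5) + (6, 22). λ = (22 - 5)/(6 - 1) ≡ 17/5 mod 29. 5⁻¹ ≡ 6 (mod 29), so λ ≡ 15.
  x = λ² - 1 - 6 = 225 - 7 ≡ 15; y = λ·(1 - 15) - 5 ≡ 17. → (15, 17)
10P: (15, 17) + (6, 22). λ = (22 - 17)/(6 - 15) ≡ 5/20 mod 29. 20⁻¹ ≡ 16 (mod 29), so λ ≡ 22.
  x = λ² - 15 - 6 = 484 - 21 ≡ 28; y = λ·(15 - 28) - 17 ≡ 16. → (28, 16)
11P: (28, 16) + (6, 22). λ = (22 - 16)/(6 - 28) ≡ 6/7 mod 29. 7⁻¹ ≡ 25 (mod 29), so λ ≡ 5.
  x = λ² - 28 - 6 = 25 - 34 ≡ 20; y = λ·(28 - 20) - 16 ≡ 24. → (20, 24)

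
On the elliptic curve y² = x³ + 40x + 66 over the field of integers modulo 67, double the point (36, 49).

tangent at (36, 49): λ = (3·36² + 40)/(2·49) ≡ 42/31. 31⁻¹ ≡ 13 (mod 67) since 31·13 = 403 ≡ 1, so λ ≡ 42·13 ≡ 10.
  x = λ² - 36 - 36 = 100 - 72 ≡ 28; y = λ·(36 - 28) - 49 ≡ 31. → (28, 31)

(28, 31)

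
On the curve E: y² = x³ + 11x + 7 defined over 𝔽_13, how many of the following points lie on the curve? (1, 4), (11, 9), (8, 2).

1

(1, 4): 4² ≡ 3, rhs ≡ 6 → off.
(11, 9): 9² ≡ 3, rhs ≡ 3 → on.
(8, 2): 2² ≡ 4, rhs ≡ 9 → off.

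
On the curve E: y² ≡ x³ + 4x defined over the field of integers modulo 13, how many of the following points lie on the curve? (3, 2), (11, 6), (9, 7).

1

(3, 2): 2² ≡ 4, rhs ≡ 0 → off.
(11, 6): 6² ≡ 10, rhs ≡ 10 → on.
(9, 7): 7² ≡ 10, rhs ≡ 11 → off.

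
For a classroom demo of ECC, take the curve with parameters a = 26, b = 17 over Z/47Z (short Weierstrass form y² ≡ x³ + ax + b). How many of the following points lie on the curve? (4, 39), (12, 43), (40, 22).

0

(4, 39): 39² ≡ 17, rhs ≡ 44 → off.
(12, 43): 43² ≡ 16, rhs ≡ 36 → off.
(40, 22): 22² ≡ 14, rhs ≡ 9 → off.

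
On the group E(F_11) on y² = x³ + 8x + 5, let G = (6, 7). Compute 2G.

(3, 10)

tangent at (6, 7): λ = (3·6² + 8)/(2·7) ≡ 6/3. 3⁻¹ ≡ 4 (mod 11), so λ ≡ 6·4 ≡ 2.
  x = λ² - 6 - 6 = 4 - 12 ≡ 3; y = λ·(6 - 3) - 7 ≡ 10. → (3, 10)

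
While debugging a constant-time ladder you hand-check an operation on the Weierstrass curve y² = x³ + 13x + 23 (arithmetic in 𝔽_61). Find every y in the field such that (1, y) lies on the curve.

x³ + 13x + 23 = 37 ≡ 37 (mod 61).
37 is a non-residue mod 61; no y exists.

none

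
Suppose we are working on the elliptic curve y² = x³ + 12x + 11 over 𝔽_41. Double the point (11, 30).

tangent at (11, 30): λ = (3·11² + 12)/(2·30) ≡ 6/19. 19⁻¹ ≡ 13 (mod 41) since 19·13 = 247 ≡ 1, so λ ≡ 6·13 ≡ 37.
  x = λ² - 11 - 11 = 1369 - 22 ≡ 35; y = λ·(11 - 35) - 30 ≡ 25. → (35, 25)

(35, 25)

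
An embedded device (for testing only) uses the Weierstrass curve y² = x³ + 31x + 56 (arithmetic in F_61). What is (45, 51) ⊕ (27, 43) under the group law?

(2, 2)

(45, 51) + (27, 43). λ = (43 - 51)/(27 - 45) ≡ 53/43 mod 61. 43⁻¹ ≡ 44 (mod 61), so λ ≡ 14.
  x = λ² - 45 - 27 = 196 - 72 ≡ 2; y = λ·(45 - 2) - 51 ≡ 2. → (2, 2)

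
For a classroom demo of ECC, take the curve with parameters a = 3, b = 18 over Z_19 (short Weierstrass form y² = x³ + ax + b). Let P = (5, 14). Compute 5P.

(3, 4)

Double-and-add on 5 = (101)₂. Start with P = (5, 14) for the leading 1-bit.
double: tangent at (5, 14): λ = (3·5² + 3)/(2·14) ≡ 2/9. 9⁻¹ ≡ 17 (mod 19), so λ ≡ 2·17 ≡ 15.
  x = λ² - 5 - 5 = 225 - 10 ≡ 6; y = λ·(5 - 6) - 14 ≡ 9. → (6, 9)
double: tangent at (6, 9): λ = (3·6² + 3)/(2·9) ≡ 16/18. 18⁻¹ ≡ 18 (mod 19) since 18·18 = 324 ≡ 1, so λ ≡ 16·18 ≡ 3.
  x = λ² - 6 - 6 = 9 - 12 ≡ 16; y = λ·(6 - 16) - 9 ≡ 18. → (16, 18)
add P: (16, 18) + (5, 14). λ = (14 - 18)/(5 - 16) ≡ 15/8 mod 19. 8⁻¹ ≡ 12 (mod 19), so λ ≡ 9.
  x = λ² - 16 - 5 = 81 - 21 ≡ 3; y = λ·(16 - 3) - 18 ≡ 4. → (3, 4)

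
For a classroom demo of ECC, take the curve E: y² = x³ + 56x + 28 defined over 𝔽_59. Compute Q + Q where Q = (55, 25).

tangent at (55, 25): λ = (3·55² + 56)/(2·25) ≡ 45/50. 50⁻¹ ≡ 13 (mod 59) since 50·13 = 650 ≡ 1, so λ ≡ 45·13 ≡ 54.
  x = λ² - 55 - 55 = 2916 - 110 ≡ 33; y = λ·(55 - 33) - 25 ≡ 42. → (33, 42)

(33, 42)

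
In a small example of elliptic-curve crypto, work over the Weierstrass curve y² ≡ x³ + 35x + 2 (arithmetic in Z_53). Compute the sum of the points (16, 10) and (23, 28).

(39, 52)

(16, 10) + (23, 28). λ = (28 - 10)/(23 - 16) ≡ 18/7 mod 53. 7⁻¹ ≡ 38 (mod 53), so λ ≡ 48.
  x = λ² - 16 - 23 = 2304 - 39 ≡ 39; y = λ·(16 - 39) - 10 ≡ 52. → (39, 52)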